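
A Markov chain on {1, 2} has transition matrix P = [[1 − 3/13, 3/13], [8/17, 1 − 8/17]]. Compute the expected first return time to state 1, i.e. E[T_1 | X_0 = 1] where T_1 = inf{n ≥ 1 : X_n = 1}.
E[T_1 | X_0 = 1] = 1/π_1 = 155/104

For an irreducible recurrent Markov chain with stationary distribution π, E[T_i | X_0 = i] = 1/π_i (Kac's formula). Here π_1 = (8/17)/(3/13 + 8/17) = (8/17)/(155/221) = 104/155, so E[T_1 | X_0 = 1] = 1/π_1 = (3/13 + 8/17)/(8/17) = (155/221)/(8/17) = 155/104.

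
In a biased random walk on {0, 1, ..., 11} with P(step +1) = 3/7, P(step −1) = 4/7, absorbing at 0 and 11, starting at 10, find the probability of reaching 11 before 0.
P(hit 11 before 0) = (1 − (4/3)^10) / (1 − (4/3)^11) = 2968581/4017157

Let u_k denote P(reach 11 before 0 | start at k). Boundary: u_0 = 0, u_11 = 1. Recurrence: u_k = 3/7·u_{k+1} + 4/7·u_{k-1} for 1 ≤ k ≤ 10. Try u_k = A + B·r^k with r = q/p = (4/7)/(3/7) = 4/3. Substitution satisfies the recurrence; boundary conditions give:
  u_k = (1 − r^k) / (1 − r^N) = (1 − (4/3)^10) / (1 − (4/3)^11) = 2968581/4017157.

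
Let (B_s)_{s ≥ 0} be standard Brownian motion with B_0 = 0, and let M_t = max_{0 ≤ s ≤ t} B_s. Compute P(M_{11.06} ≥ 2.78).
P(M_{11.06} ≥ 2.78) = 2·P(B_{11.06} ≥ 2.78) = 2(1 − Φ(2.78/√11.06)) ≈ 0.4032

By the reflection principle for Brownian motion, P(M_t ≥ a) = 2 · P(B_t ≥ a) for a ≥ 0. Since B_t ~ N(0, t), P(B_t ≥ 2.78) = 1 − Φ(2.78/√t) = 1 − Φ(2.78/√11.06) = 1 − Φ(0.8359). So
  P(M_{11.06} ≥ 2.78) = 2(1 − Φ(0.8359)) ≈ 0.4032.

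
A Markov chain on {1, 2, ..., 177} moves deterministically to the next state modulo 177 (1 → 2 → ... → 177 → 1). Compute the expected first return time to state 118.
E[T_118 | X_0 = 118] = 177

The chain cycles deterministically, so starting at state 118 it returns in exactly 177 steps. Equivalently, the stationary distribution is uniform π_j = 1/177 for every state j, so by Kac's formula E[T_118] = 1/π_118 = 177.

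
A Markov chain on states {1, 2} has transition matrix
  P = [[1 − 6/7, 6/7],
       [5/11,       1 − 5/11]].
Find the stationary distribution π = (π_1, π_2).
π_1 = 35/101, π_2 = 66/101

Solve πP = π with π_1 + π_2 = 1. From πP = π: π_1 · (1 − 6/7) + π_2 · 5/11 = π_1 ⇒ π_2 · 5/11 = π_1 · 6/7 ⇒ π_2/π_1 = (6/7)/(5/11) = 66/35. Together with π_1 + π_2 = 1:
  π_1 = (5/11)/(6/7 + 5/11) = (5/11)/(101/77) = 35/101,
  π_2 = (6/7)/(6/7 + 5/11) = (6/7)/(101/77) = 66/101.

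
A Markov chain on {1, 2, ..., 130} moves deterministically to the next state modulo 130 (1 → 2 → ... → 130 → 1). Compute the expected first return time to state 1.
E[T_1 | X_0 = 1] = 130

The chain cycles deterministically, so starting at state 1 it returns in exactly 130 steps. Equivalently, the stationary distribution is uniform π_j = 1/130 for every state j, so by Kac's formula E[T_1] = 1/π_1 = 130.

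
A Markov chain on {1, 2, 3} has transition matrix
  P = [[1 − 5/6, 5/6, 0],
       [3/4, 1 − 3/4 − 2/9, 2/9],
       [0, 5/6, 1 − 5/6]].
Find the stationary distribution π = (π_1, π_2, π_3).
π = (27/65, 6/13, 8/65)

This is a birth-death chain on three states, which satisfies detailed balance: π_1 · P_{12} = π_2 · P_{21} and π_2 · P_{23} = π_3 · P_{32}.
From π_1 · 5/6 = π_2 · 3/4: π_2/π_1 = (5/6)/(3/4) = 10/9.
From π_2 · 2/9 = π_3 · 5/6: π_3/π_2 = (2/9)/(5/6) = 4/15.
Take π_1 proportional to 1; then unnormalized π = (1, 10/9, 8/27). Normalize by dividing by the sum 65/27:
  π = (27/65, 6/13, 8/65).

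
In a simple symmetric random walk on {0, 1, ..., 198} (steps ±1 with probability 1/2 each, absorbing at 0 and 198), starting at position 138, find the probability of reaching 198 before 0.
P(hit 198 before 0) = 138/198 = 23/33

Let u_k = P(hit 198 before 0 | start at k). Then u_0 = 0, u_198 = 1, and u_k = u_{k-1}/2 + u_{k+1}/2 for 1 ≤ k ≤ 197. This harmonic recurrence is solved by u_k = k/198, giving u_138 = 138/198 = 23/33.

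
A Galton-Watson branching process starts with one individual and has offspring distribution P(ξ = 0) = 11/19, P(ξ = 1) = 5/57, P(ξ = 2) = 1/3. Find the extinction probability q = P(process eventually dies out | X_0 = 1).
q = 1

Mean offspring μ = 0·11/19 + 1·5/57 + 2·1/3 = 43/57 ≤ 1. For μ ≤ 1 with offspring not concentrated at 1, the Galton-Watson process goes extinct almost surely, so q = 1.
(Algebraic check: The pgf is f(s) = 11/19 + 5/57·s + 1/3·s². The extinction probability q is the smallest fixed point of f in [0, 1]. Setting s = f(s):
  1/3·s² + (5/57 − 1)·s + 11/19 = 0
  1/3·s² − (11/19 + 1/3)·s + 11/19 = 0
which factors as (s − 1)·(1/3·s − 11/19) = 0, giving roots s = 1 and s = (11/19)/(1/3) = 33/19. Since 33/19 ≥ 1, the smallest root in [0, 1] is s = 1.)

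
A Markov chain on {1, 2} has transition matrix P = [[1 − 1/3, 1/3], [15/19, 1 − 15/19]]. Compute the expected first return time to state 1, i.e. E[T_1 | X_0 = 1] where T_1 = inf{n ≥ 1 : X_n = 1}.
E[T_1 | X_0 = 1] = 1/π_1 = 64/45

For an irreducible recurrent Markov chain with stationary distribution π, E[T_i | X_0 = i] = 1/π_i (Kac's formula). Here π_1 = (15/19)/(1/3 + 15/19) = (15/19)/(64/57) = 45/64, so E[T_1 | X_0 = 1] = 1/π_1 = (1/3 + 15/19)/(15/19) = (64/57)/(15/19) = 64/45.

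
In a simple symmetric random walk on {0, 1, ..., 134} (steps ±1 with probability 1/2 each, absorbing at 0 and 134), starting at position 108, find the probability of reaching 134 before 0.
P(hit 134 before 0) = 108/134 = 54/67

Let u_k = P(hit 134 before 0 | start at k). Then u_0 = 0, u_134 = 1, and u_k = u_{k-1}/2 + u_{k+1}/2 for 1 ≤ k ≤ 133. This harmonic recurrence is solved by u_k = k/134, giving u_108 = 108/134 = 54/67.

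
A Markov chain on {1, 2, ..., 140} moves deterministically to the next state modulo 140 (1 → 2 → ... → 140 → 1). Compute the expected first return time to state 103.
E[T_103 | X_0 = 103] = 140

The chain cycles deterministically, so starting at state 103 it returns in exactly 140 steps. Equivalently, the stationary distribution is uniform π_j = 1/140 for every state j, so by Kac's formula E[T_103] = 1/π_103 = 140.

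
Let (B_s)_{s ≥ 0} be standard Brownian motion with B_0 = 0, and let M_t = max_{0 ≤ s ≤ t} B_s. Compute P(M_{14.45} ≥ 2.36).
P(M_{14.45} ≥ 2.36) = 2·P(B_{14.45} ≥ 2.36) = 2(1 − Φ(2.36/√14.45)) ≈ 0.5347

By the reflection principle for Brownian motion, P(M_t ≥ a) = 2 · P(B_t ≥ a) for a ≥ 0. Since B_t ~ N(0, t), P(B_t ≥ 2.36) = 1 − Φ(2.36/√t) = 1 − Φ(2.36/√14.45) = 1 − Φ(0.6208). So
  P(M_{14.45} ≥ 2.36) = 2(1 − Φ(0.6208)) ≈ 0.5347.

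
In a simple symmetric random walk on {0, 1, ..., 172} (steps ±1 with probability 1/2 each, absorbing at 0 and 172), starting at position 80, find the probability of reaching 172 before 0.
P(hit 172 before 0) = 80/172 = 20/43

Let u_k = P(hit 172 before 0 | start at k). Then u_0 = 0, u_172 = 1, and u_k = u_{k-1}/2 + u_{k+1}/2 for 1 ≤ k ≤ 171. This harmonic recurrence is solved by u_k = k/172, giving u_80 = 80/172 = 20/43.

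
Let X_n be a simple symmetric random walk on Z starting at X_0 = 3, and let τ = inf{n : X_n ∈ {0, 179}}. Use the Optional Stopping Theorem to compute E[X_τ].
E[X_τ] = 3

X_n is a martingale and τ is a bounded-mean stopping time (indeed τ is finite a.s. with bounded expectation since the walk is in a bounded region). By the OST, E[X_τ] = E[X_0] = 3. Equivalently: E[X_τ] = 179 · P(hit 179 first) + 0 · P(hit 0 first) = 179 · (3/179) = 3.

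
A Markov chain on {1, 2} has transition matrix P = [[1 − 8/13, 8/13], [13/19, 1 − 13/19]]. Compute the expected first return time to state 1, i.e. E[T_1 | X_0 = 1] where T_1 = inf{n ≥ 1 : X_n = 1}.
E[T_1 | X_0 = 1] = 1/π_1 = 321/169

For an irreducible recurrent Markov chain with stationary distribution π, E[T_i | X_0 = i] = 1/π_i (Kac's formula). Here π_1 = (13/19)/(8/13 + 13/19) = (13/19)/(321/247) = 169/321, so E[T_1 | X_0 = 1] = 1/π_1 = (8/13 + 13/19)/(13/19) = (321/247)/(13/19) = 321/169.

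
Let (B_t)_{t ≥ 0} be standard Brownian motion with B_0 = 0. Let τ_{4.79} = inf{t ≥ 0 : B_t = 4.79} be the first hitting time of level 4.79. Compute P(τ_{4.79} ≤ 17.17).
P(τ_{4.79} ≤ 17.17) = 2(1 − Φ(4.79/√17.17)) = 2(1 − Φ(1.1560)) ≈ 0.2477

By the reflection principle for standard BM, P(τ_b ≤ t) = 2 · P(B_t ≥ b). Since B_t ~ N(0, t), P(B_t ≥ 4.79) = 1 − Φ(4.79/√t) = 1 − Φ(4.79/√17.17) = 1 − Φ(1.1560) ≈ 0.12384. Doubling: P(τ_{4.79} ≤ 17.17) ≈ 2 · 0.12384 = 0.24768 ≈ 0.2477.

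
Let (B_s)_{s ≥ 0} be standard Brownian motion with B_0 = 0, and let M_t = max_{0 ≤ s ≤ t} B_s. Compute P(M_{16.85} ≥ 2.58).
P(M_{16.85} ≥ 2.58) = 2·P(B_{16.85} ≥ 2.58) = 2(1 − Φ(2.58/√16.85)) ≈ 0.5297

By the reflection principle for Brownian motion, P(M_t ≥ a) = 2 · P(B_t ≥ a) for a ≥ 0. Since B_t ~ N(0, t), P(B_t ≥ 2.58) = 1 − Φ(2.58/√t) = 1 − Φ(2.58/√16.85) = 1 − Φ(0.6285). So
  P(M_{16.85} ≥ 2.58) = 2(1 − Φ(0.6285)) ≈ 0.5297.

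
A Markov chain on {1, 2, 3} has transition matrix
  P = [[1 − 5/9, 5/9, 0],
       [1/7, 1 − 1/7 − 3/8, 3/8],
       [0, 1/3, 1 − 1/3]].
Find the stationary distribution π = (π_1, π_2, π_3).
π = (72/667, 280/667, 315/667)

This is a birth-death chain on three states, which satisfies detailed balance: π_1 · P_{12} = π_2 · P_{21} and π_2 · P_{23} = π_3 · P_{32}.
From π_1 · 5/9 = π_2 · 1/7: π_2/π_1 = (5/9)/(1/7) = 35/9.
From π_2 · 3/8 = π_3 · 1/3: π_3/π_2 = (3/8)/(1/3) = 9/8.
Take π_1 proportional to 1; then unnormalized π = (1, 35/9, 35/8). Normalize by dividing by the sum 667/72:
  π = (72/667, 280/667, 315/667).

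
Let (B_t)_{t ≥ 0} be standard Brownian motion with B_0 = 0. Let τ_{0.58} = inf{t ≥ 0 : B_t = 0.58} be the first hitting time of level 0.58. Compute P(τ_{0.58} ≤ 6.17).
P(τ_{0.58} ≤ 6.17) = 2(1 − Φ(0.58/√6.17)) = 2(1 − Φ(0.2335)) ≈ 0.8154

By the reflection principle for standard BM, P(τ_b ≤ t) = 2 · P(B_t ≥ b). Since B_t ~ N(0, t), P(B_t ≥ 0.58) = 1 − Φ(0.58/√t) = 1 − Φ(0.58/√6.17) = 1 − Φ(0.2335) ≈ 0.40769. Doubling: P(τ_{0.58} ≤ 6.17) ≈ 2 · 0.40769 = 0.81538 ≈ 0.8154.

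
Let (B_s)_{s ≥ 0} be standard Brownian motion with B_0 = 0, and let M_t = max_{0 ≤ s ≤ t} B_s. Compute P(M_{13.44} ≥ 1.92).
P(M_{13.44} ≥ 1.92) = 2·P(B_{13.44} ≥ 1.92) = 2(1 − Φ(1.92/√13.44)) ≈ 0.6005

By the reflection principle for Brownian motion, P(M_t ≥ a) = 2 · P(B_t ≥ a) for a ≥ 0. Since B_t ~ N(0, t), P(B_t ≥ 1.92) = 1 − Φ(1.92/√t) = 1 − Φ(1.92/√13.44) = 1 − Φ(0.5237). So
  P(M_{13.44} ≥ 1.92) = 2(1 − Φ(0.5237)) ≈ 0.6005.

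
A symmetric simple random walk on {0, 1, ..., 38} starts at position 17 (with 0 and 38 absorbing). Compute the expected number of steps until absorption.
E[τ | X_0 = 17] = 357

Let v_k = E[τ | X_0 = k]. Boundary: v_0 = v_38 = 0. Recurrence: v_k = 1 + (v_{k-1} + v_{k+1})/2 for 1 ≤ k ≤ 37. The particular solution to v_k − (v_{k-1} + v_{k+1})/2 = 1 is v_k = −k^2. Adding homogeneous solution A + B k and matching boundaries gives v_k = k (38 − k). Substituting k = 17: v_17 = 17 · 21 = 357.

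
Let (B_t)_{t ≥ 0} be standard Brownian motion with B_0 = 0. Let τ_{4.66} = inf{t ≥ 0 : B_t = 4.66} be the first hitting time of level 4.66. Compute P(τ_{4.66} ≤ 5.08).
P(τ_{4.66} ≤ 5.08) = 2(1 − Φ(4.66/√5.08)) = 2(1 − Φ(2.0675)) ≈ 0.0387

By the reflection principle for standard BM, P(τ_b ≤ t) = 2 · P(B_t ≥ b). Since B_t ~ N(0, t), P(B_t ≥ 4.66) = 1 − Φ(4.66/√t) = 1 − Φ(4.66/√5.08) = 1 − Φ(2.0675) ≈ 0.01934. Doubling: P(τ_{4.66} ≤ 5.08) ≈ 2 · 0.01934 = 0.03868 ≈ 0.0387.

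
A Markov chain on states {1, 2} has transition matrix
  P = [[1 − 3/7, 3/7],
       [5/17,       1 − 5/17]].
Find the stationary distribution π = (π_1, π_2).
π_1 = 35/86, π_2 = 51/86

Solve πP = π with π_1 + π_2 = 1. From πP = π: π_1 · (1 − 3/7) + π_2 · 5/17 = π_1 ⇒ π_2 · 5/17 = π_1 · 3/7 ⇒ π_2/π_1 = (3/7)/(5/17) = 51/35. Together with π_1 + π_2 = 1:
  π_1 = (5/17)/(3/7 + 5/17) = (5/17)/(86/119) = 35/86,
  π_2 = (3/7)/(3/7 + 5/17) = (3/7)/(86/119) = 51/86.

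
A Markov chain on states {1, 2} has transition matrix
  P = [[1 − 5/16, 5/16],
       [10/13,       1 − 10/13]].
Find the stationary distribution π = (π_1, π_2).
π_1 = 32/45, π_2 = 13/45

Solve πP = π with π_1 + π_2 = 1. From πP = π: π_1 · (1 − 5/16) + π_2 · 10/13 = π_1 ⇒ π_2 · 10/13 = π_1 · 5/16 ⇒ π_2/π_1 = (5/16)/(10/13) = 13/32. Together with π_1 + π_2 = 1:
  π_1 = (10/13)/(5/16 + 10/13) = (10/13)/(225/208) = 32/45,
  π_2 = (5/16)/(5/16 + 10/13) = (5/16)/(225/208) = 13/45.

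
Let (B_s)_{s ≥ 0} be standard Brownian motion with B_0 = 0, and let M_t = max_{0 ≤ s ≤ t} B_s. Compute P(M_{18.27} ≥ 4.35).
P(M_{18.27} ≥ 4.35) = 2·P(B_{18.27} ≥ 4.35) = 2(1 − Φ(4.35/√18.27)) ≈ 0.3088

By the reflection principle for Brownian motion, P(M_t ≥ a) = 2 · P(B_t ≥ a) for a ≥ 0. Since B_t ~ N(0, t), P(B_t ≥ 4.35) = 1 − Φ(4.35/√t) = 1 − Φ(4.35/√18.27) = 1 − Φ(1.0177). So
  P(M_{18.27} ≥ 4.35) = 2(1 − Φ(1.0177)) ≈ 0.3088.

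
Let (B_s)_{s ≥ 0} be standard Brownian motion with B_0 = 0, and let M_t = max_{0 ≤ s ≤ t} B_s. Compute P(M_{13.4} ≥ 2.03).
P(M_{13.4} ≥ 2.03) = 2·P(B_{13.4} ≥ 2.03) = 2(1 − Φ(2.03/√13.4)) ≈ 0.5792

By the reflection principle for Brownian motion, P(M_t ≥ a) = 2 · P(B_t ≥ a) for a ≥ 0. Since B_t ~ N(0, t), P(B_t ≥ 2.03) = 1 − Φ(2.03/√t) = 1 − Φ(2.03/√13.4) = 1 − Φ(0.5546). So
  P(M_{13.4} ≥ 2.03) = 2(1 − Φ(0.5546)) ≈ 0.5792.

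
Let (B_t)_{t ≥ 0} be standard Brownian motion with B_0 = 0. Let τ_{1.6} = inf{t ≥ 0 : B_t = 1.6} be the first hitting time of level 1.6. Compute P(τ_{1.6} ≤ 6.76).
P(τ_{1.6} ≤ 6.76) = 2(1 − Φ(1.6/√6.76)) = 2(1 − Φ(0.6154)) ≈ 0.5383

By the reflection principle for standard BM, P(τ_b ≤ t) = 2 · P(B_t ≥ b). Since B_t ~ N(0, t), P(B_t ≥ 1.6) = 1 − Φ(1.6/√t) = 1 − Φ(1.6/√6.76) = 1 − Φ(0.6154) ≈ 0.26915. Doubling: P(τ_{1.6} ≤ 6.76) ≈ 2 · 0.26915 = 0.53830 ≈ 0.5383.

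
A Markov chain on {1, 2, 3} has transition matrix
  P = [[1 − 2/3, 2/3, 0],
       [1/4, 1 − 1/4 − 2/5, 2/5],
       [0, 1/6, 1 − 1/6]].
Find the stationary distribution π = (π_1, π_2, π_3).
π = (15/151, 40/151, 96/151)

This is a birth-death chain on three states, which satisfies detailed balance: π_1 · P_{12} = π_2 · P_{21} and π_2 · P_{23} = π_3 · P_{32}.
From π_1 · 2/3 = π_2 · 1/4: π_2/π_1 = (2/3)/(1/4) = 8/3.
From π_2 · 2/5 = π_3 · 1/6: π_3/π_2 = (2/5)/(1/6) = 12/5.
Take π_1 proportional to 1; then unnormalized π = (1, 8/3, 32/5). Normalize by dividing by the sum 151/15:
  π = (15/151, 40/151, 96/151).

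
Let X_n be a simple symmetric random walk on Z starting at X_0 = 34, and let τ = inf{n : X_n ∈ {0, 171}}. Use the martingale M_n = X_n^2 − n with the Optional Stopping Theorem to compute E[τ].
E[τ] = 4658

M_n = X_n^2 − n is a martingale (since E[X_{n+1}^2 | F_n] = X_n^2 + 1). By OST (τ has finite mean in a bounded region), E[M_τ] = E[M_0] = X_0^2 − 0 = 34^2 = 1156. Also E[M_τ] = E[X_τ^2] − E[τ]. The walk exits at 0 or 171, with P(hit 171 first) = 34/171, so E[X_τ^2] = 171^2 · 34/171 + 0 = 5814. Thus E[τ] = E[X_τ^2] − E[M_τ] = 5814 − 1156 = 4658 = 34(171 − 34) = 4658.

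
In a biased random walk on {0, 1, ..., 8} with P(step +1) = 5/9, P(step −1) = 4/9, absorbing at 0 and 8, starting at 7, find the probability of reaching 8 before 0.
P(hit 8 before 0) = (1 − (4/5)^7) / (1 − (4/5)^8) = 308705/325089

Let u_k denote P(reach 8 before 0 | start at k). Boundary: u_0 = 0, u_8 = 1. Recurrence: u_k = 5/9·u_{k+1} + 4/9·u_{k-1} for 1 ≤ k ≤ 7. Try u_k = A + B·r^k with r = q/p = (4/9)/(5/9) = 4/5. Substitution satisfies the recurrence; boundary conditions give:
  u_k = (1 − r^k) / (1 − r^N) = (1 − (4/5)^7) / (1 − (4/5)^8) = 308705/325089.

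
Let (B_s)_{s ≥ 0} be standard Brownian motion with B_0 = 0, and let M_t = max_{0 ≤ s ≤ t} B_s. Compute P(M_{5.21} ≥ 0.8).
P(M_{5.21} ≥ 0.8) = 2·P(B_{5.21} ≥ 0.8) = 2(1 − Φ(0.8/√5.21)) ≈ 0.7260

By the reflection principle for Brownian motion, P(M_t ≥ a) = 2 · P(B_t ≥ a) for a ≥ 0. Since B_t ~ N(0, t), P(B_t ≥ 0.8) = 1 − Φ(0.8/√t) = 1 − Φ(0.8/√5.21) = 1 − Φ(0.3505). So
  P(M_{5.21} ≥ 0.8) = 2(1 − Φ(0.3505)) ≈ 0.7260.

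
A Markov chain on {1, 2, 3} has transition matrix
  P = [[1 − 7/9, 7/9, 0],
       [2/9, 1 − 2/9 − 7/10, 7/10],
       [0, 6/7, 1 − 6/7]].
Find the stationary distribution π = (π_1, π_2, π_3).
π = (120/883, 420/883, 343/883)

This is a birth-death chain on three states, which satisfies detailed balance: π_1 · P_{12} = π_2 · P_{21} and π_2 · P_{23} = π_3 · P_{32}.
From π_1 · 7/9 = π_2 · 2/9: π_2/π_1 = (7/9)/(2/9) = 7/2.
From π_2 · 7/10 = π_3 · 6/7: π_3/π_2 = (7/10)/(6/7) = 49/60.
Take π_1 proportional to 1; then unnormalized π = (1, 7/2, 343/120). Normalize by dividing by the sum 883/120:
  π = (120/883, 420/883, 343/883).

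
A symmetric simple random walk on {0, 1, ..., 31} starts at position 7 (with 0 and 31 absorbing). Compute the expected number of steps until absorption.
E[τ | X_0 = 7] = 168

Let v_k = E[τ | X_0 = k]. Boundary: v_0 = v_31 = 0. Recurrence: v_k = 1 + (v_{k-1} + v_{k+1})/2 for 1 ≤ k ≤ 30. The particular solution to v_k − (v_{k-1} + v_{k+1})/2 = 1 is v_k = −k^2. Adding homogeneous solution A + B k and matching boundaries gives v_k = k (31 − k). Substituting k = 7: v_7 = 7 · 24 = 168.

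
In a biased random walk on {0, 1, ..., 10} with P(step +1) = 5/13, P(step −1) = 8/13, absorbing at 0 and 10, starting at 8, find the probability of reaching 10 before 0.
P(hit 10 before 0) = (1 − (8/5)^8) / (1 − (8/5)^10) = 10504225/27281441

Let u_k denote P(reach 10 before 0 | start at k). Boundary: u_0 = 0, u_10 = 1. Recurrence: u_k = 5/13·u_{k+1} + 8/13·u_{k-1} for 1 ≤ k ≤ 9. Try u_k = A + B·r^k with r = q/p = (8/13)/(5/13) = 8/5. Substitution satisfies the recurrence; boundary conditions give:
  u_k = (1 − r^k) / (1 − r^N) = (1 − (8/5)^8) / (1 − (8/5)^10) = 10504225/27281441.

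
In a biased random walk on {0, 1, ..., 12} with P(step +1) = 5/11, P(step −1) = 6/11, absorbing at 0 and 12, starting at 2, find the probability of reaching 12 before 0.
P(hit 12 before 0) = (1 − (6/5)^2) / (1 − (6/5)^12) = 9765625/175694701

Let u_k denote P(reach 12 before 0 | start at k). Boundary: u_0 = 0, u_12 = 1. Recurrence: u_k = 5/11·u_{k+1} + 6/11·u_{k-1} for 1 ≤ k ≤ 11. Try u_k = A + B·r^k with r = q/p = (6/11)/(5/11) = 6/5. Substitution satisfies the recurrence; boundary conditions give:
  u_k = (1 − r^k) / (1 − r^N) = (1 − (6/5)^2) / (1 − (6/5)^12) = 9765625/175694701.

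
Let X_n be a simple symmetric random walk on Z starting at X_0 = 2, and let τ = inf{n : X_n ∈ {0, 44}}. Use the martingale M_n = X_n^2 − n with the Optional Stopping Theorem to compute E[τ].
E[τ] = 84

M_n = X_n^2 − n is a martingale (since E[X_{n+1}^2 | F_n] = X_n^2 + 1). By OST (τ has finite mean in a bounded region), E[M_τ] = E[M_0] = X_0^2 − 0 = 2^2 = 4. Also E[M_τ] = E[X_τ^2] − E[τ]. The walk exits at 0 or 44, with P(hit 44 first) = 2/44, so E[X_τ^2] = 44^2 · 2/44 + 0 = 88. Thus E[τ] = E[X_τ^2] − E[M_τ] = 88 − 4 = 84 = 2(44 − 2) = 84.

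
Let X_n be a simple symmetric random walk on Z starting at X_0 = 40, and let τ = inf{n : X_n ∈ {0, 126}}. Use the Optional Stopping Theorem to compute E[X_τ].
E[X_τ] = 40

X_n is a martingale and τ is a bounded-mean stopping time (indeed τ is finite a.s. with bounded expectation since the walk is in a bounded region). By the OST, E[X_τ] = E[X_0] = 40. Equivalently: E[X_τ] = 126 · P(hit 126 first) + 0 · P(hit 0 first) = 126 · (40/126) = 40.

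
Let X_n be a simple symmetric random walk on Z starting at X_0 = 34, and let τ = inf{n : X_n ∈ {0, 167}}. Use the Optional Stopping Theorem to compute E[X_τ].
E[X_τ] = 34

X_n is a martingale and τ is a bounded-mean stopping time (indeed τ is finite a.s. with bounded expectation since the walk is in a bounded region). By the OST, E[X_τ] = E[X_0] = 34. Equivalently: E[X_τ] = 167 · P(hit 167 first) + 0 · P(hit 0 first) = 167 · (34/167) = 34.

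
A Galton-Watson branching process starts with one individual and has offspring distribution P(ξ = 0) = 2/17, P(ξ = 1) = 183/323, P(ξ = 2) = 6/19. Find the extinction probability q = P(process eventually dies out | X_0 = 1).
q = 19/51

The pgf is f(s) = 2/17 + 183/323·s + 6/19·s². The extinction probability q is the smallest fixed point of f in [0, 1]. Setting s = f(s):
  6/19·s² + (183/323 − 1)·s + 2/17 = 0
  6/19·s² − (2/17 + 6/19)·s + 2/17 = 0
which factors as (s − 1)·(6/19·s − 2/17) = 0, giving roots s = 1 and s = (2/17)/(6/19) = 19/51.
Mean offspring μ = 183/323 + 2·6/19 = 387/323 > 1 (supercritical), so q < 1. The extinction probability is the smaller root: q = (2/17)/(6/19) = 19/51.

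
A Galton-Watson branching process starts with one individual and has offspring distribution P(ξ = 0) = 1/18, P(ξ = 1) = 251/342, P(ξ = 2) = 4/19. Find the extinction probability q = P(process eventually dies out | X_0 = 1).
q = 19/72

The pgf is f(s) = 1/18 + 251/342·s + 4/19·s². The extinction probability q is the smallest fixed point of f in [0, 1]. Setting s = f(s):
  4/19·s² + (251/342 − 1)·s + 1/18 = 0
  4/19·s² − (1/18 + 4/19)·s + 1/18 = 0
which factors as (s − 1)·(4/19·s − 1/18) = 0, giving roots s = 1 and s = (1/18)/(4/19) = 19/72.
Mean offspring μ = 251/342 + 2·4/19 = 395/342 > 1 (supercritical), so q < 1. The extinction probability is the smaller root: q = (1/18)/(4/19) = 19/72.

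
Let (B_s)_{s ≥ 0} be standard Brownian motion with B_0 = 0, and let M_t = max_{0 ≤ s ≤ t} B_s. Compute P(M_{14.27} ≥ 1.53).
P(M_{14.27} ≥ 1.53) = 2·P(B_{14.27} ≥ 1.53) = 2(1 − Φ(1.53/√14.27)) ≈ 0.6855

By the reflection principle for Brownian motion, P(M_t ≥ a) = 2 · P(B_t ≥ a) for a ≥ 0. Since B_t ~ N(0, t), P(B_t ≥ 1.53) = 1 − Φ(1.53/√t) = 1 − Φ(1.53/√14.27) = 1 − Φ(0.4050). So
  P(M_{14.27} ≥ 1.53) = 2(1 − Φ(0.4050)) ≈ 0.6855.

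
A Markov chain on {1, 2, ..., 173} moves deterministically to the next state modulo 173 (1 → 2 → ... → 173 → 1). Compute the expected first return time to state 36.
E[T_36 | X_0 = 36] = 173

The chain cycles deterministically, so starting at state 36 it returns in exactly 173 steps. Equivalently, the stationary distribution is uniform π_j = 1/173 for every state j, so by Kac's formula E[T_36] = 1/π_36 = 173.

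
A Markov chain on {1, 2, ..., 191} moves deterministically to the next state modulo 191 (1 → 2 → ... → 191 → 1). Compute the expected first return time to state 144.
E[T_144 | X_0 = 144] = 191

The chain cycles deterministically, so starting at state 144 it returns in exactly 191 steps. Equivalently, the stationary distribution is uniform π_j = 1/191 for every state j, so by Kac's formula E[T_144] = 1/π_144 = 191.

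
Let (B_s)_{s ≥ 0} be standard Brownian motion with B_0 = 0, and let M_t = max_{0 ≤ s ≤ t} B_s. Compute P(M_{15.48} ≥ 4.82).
P(M_{15.48} ≥ 4.82) = 2·P(B_{15.48} ≥ 4.82) = 2(1 − Φ(4.82/√15.48)) ≈ 0.2205

By the reflection principle for Brownian motion, P(M_t ≥ a) = 2 · P(B_t ≥ a) for a ≥ 0. Since B_t ~ N(0, t), P(B_t ≥ 4.82) = 1 − Φ(4.82/√t) = 1 − Φ(4.82/√15.48) = 1 − Φ(1.2251). So
  P(M_{15.48} ≥ 4.82) = 2(1 − Φ(1.2251)) ≈ 0.2205.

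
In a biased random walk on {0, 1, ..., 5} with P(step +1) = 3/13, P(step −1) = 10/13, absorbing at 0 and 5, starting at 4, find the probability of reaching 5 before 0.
P(hit 5 before 0) = (1 − (10/3)^4) / (1 − (10/3)^5) = 4251/14251

Let u_k denote P(reach 5 before 0 | start at k). Boundary: u_0 = 0, u_5 = 1. Recurrence: u_k = 3/13·u_{k+1} + 10/13·u_{k-1} for 1 ≤ k ≤ 4. Try u_k = A + B·r^k with r = q/p = (10/13)/(3/13) = 10/3. Substitution satisfies the recurrence; boundary conditions give:
  u_k = (1 − r^k) / (1 − r^N) = (1 − (10/3)^4) / (1 − (10/3)^5) = 4251/14251.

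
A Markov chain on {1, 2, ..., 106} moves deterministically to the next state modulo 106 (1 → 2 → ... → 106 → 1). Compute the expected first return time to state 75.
E[T_75 | X_0 = 75] = 106

The chain cycles deterministically, so starting at state 75 it returns in exactly 106 steps. Equivalently, the stationary distribution is uniform π_j = 1/106 for every state j, so by Kac's formula E[T_75] = 1/π_75 = 106.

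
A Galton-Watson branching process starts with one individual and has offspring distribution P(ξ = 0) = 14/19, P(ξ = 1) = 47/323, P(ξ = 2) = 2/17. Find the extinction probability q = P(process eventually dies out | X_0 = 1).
q = 1

Mean offspring μ = 0·14/19 + 1·47/323 + 2·2/17 = 123/323 ≤ 1. For μ ≤ 1 with offspring not concentrated at 1, the Galton-Watson process goes extinct almost surely, so q = 1.
(Algebraic check: The pgf is f(s) = 14/19 + 47/323·s + 2/17·s². The extinction probability q is the smallest fixed point of f in [0, 1]. Setting s = f(s):
  2/17·s² + (47/323 − 1)·s + 14/19 = 0
  2/17·s² − (14/19 + 2/17)·s + 14/19 = 0
which factors as (s − 1)·(2/17·s − 14/19) = 0, giving roots s = 1 and s = (14/19)/(2/17) = 119/19. Since 119/19 ≥ 1, the smallest root in [0, 1] is s = 1.)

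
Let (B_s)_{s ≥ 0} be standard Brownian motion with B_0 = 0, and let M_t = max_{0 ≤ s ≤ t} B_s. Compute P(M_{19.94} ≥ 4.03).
P(M_{19.94} ≥ 4.03) = 2·P(B_{19.94} ≥ 4.03) = 2(1 − Φ(4.03/√19.94)) ≈ 0.3668

By the reflection principle for Brownian motion, P(M_t ≥ a) = 2 · P(B_t ≥ a) for a ≥ 0. Since B_t ~ N(0, t), P(B_t ≥ 4.03) = 1 − Φ(4.03/√t) = 1 − Φ(4.03/√19.94) = 1 − Φ(0.9025). So
  P(M_{19.94} ≥ 4.03) = 2(1 − Φ(0.9025)) ≈ 0.3668.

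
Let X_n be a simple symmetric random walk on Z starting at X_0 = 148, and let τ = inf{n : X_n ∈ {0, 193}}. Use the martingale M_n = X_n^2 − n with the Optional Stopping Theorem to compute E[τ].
E[τ] = 6660

M_n = X_n^2 − n is a martingale (since E[X_{n+1}^2 | F_n] = X_n^2 + 1). By OST (τ has finite mean in a bounded region), E[M_τ] = E[M_0] = X_0^2 − 0 = 148^2 = 21904. Also E[M_τ] = E[X_τ^2] − E[τ]. The walk exits at 0 or 193, with P(hit 193 first) = 148/193, so E[X_τ^2] = 193^2 · 148/193 + 0 = 28564. Thus E[τ] = E[X_τ^2] − E[M_τ] = 28564 − 21904 = 6660 = 148(193 − 148) = 6660.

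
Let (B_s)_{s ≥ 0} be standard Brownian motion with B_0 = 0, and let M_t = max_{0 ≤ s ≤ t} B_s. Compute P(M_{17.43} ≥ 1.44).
P(M_{17.43} ≥ 1.44) = 2·P(B_{17.43} ≥ 1.44) = 2(1 − Φ(1.44/√17.43)) ≈ 0.7302

By the reflection principle for Brownian motion, P(M_t ≥ a) = 2 · P(B_t ≥ a) for a ≥ 0. Since B_t ~ N(0, t), P(B_t ≥ 1.44) = 1 − Φ(1.44/√t) = 1 − Φ(1.44/√17.43) = 1 − Φ(0.3449). So
  P(M_{17.43} ≥ 1.44) = 2(1 − Φ(0.3449)) ≈ 0.7302.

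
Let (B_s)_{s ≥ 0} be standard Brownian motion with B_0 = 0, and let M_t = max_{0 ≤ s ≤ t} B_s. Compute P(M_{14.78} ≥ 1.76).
P(M_{14.78} ≥ 1.76) = 2·P(B_{14.78} ≥ 1.76) = 2(1 − Φ(1.76/√14.78)) ≈ 0.6471

By the reflection principle for Brownian motion, P(M_t ≥ a) = 2 · P(B_t ≥ a) for a ≥ 0. Since B_t ~ N(0, t), P(B_t ≥ 1.76) = 1 − Φ(1.76/√t) = 1 − Φ(1.76/√14.78) = 1 − Φ(0.4578). So
  P(M_{14.78} ≥ 1.76) = 2(1 − Φ(0.4578)) ≈ 0.6471.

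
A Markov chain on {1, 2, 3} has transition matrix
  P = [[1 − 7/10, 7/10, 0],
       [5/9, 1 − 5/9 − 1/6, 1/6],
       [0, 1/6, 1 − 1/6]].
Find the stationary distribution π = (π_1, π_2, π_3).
π = (25/88, 63/176, 63/176)

This is a birth-death chain on three states, which satisfies detailed balance: π_1 · P_{12} = π_2 · P_{21} and π_2 · P_{23} = π_3 · P_{32}.
From π_1 · 7/10 = π_2 · 5/9: π_2/π_1 = (7/10)/(5/9) = 63/50.
From π_2 · 1/6 = π_3 · 1/6: π_3/π_2 = (1/6)/(1/6) = 1.
Take π_1 proportional to 1; then unnormalized π = (1, 63/50, 63/50). Normalize by dividing by the sum 88/25:
  π = (25/88, 63/176, 63/176).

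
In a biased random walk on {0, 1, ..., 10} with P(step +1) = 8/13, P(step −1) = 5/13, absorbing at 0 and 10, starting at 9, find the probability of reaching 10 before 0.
P(hit 10 before 0) = (1 − (5/8)^9) / (1 − (5/8)^10) = 352705608/354658733

Let u_k denote P(reach 10 before 0 | start at k). Boundary: u_0 = 0, u_10 = 1. Recurrence: u_k = 8/13·u_{k+1} + 5/13·u_{k-1} for 1 ≤ k ≤ 9. Try u_k = A + B·r^k with r = q/p = (5/13)/(8/13) = 5/8. Substitution satisfies the recurrence; boundary conditions give:
  u_k = (1 − r^k) / (1 − r^N) = (1 − (5/8)^9) / (1 − (5/8)^10) = 352705608/354658733.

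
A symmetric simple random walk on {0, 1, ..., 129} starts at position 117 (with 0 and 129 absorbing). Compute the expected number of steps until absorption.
E[τ | X_0 = 117] = 1404

Let v_k = E[τ | X_0 = k]. Boundary: v_0 = v_129 = 0. Recurrence: v_k = 1 + (v_{k-1} + v_{k+1})/2 for 1 ≤ k ≤ 128. The particular solution to v_k − (v_{k-1} + v_{k+1})/2 = 1 is v_k = −k^2. Adding homogeneous solution A + B k and matching boundaries gives v_k = k (129 − k). Substituting k = 117: v_117 = 117 · 12 = 1404.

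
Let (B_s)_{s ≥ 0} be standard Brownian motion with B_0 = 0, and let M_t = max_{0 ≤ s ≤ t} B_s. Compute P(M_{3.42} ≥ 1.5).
P(M_{3.42} ≥ 1.5) = 2·P(B_{3.42} ≥ 1.5) = 2(1 − Φ(1.5/√3.42)) ≈ 0.4173

By the reflection principle for Brownian motion, P(M_t ≥ a) = 2 · P(B_t ≥ a) for a ≥ 0. Since B_t ~ N(0, t), P(B_t ≥ 1.5) = 1 − Φ(1.5/√t) = 1 − Φ(1.5/√3.42) = 1 − Φ(0.8111). So
  P(M_{3.42} ≥ 1.5) = 2(1 − Φ(0.8111)) ≈ 0.4173.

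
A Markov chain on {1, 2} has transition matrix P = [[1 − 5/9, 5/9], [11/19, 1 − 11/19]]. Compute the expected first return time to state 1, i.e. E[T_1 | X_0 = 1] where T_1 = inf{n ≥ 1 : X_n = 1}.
E[T_1 | X_0 = 1] = 1/π_1 = 194/99

For an irreducible recurrent Markov chain with stationary distribution π, E[T_i | X_0 = i] = 1/π_i (Kac's formula). Here π_1 = (11/19)/(5/9 + 11/19) = (11/19)/(194/171) = 99/194, so E[T_1 | X_0 = 1] = 1/π_1 = (5/9 + 11/19)/(11/19) = (194/171)/(11/19) = 194/99.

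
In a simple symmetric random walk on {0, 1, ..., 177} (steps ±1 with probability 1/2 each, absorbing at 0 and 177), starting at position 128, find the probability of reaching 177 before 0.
P(hit 177 before 0) = 128/177

Let u_k = P(hit 177 before 0 | start at k). Then u_0 = 0, u_177 = 1, and u_k = u_{k-1}/2 + u_{k+1}/2 for 1 ≤ k ≤ 176. This harmonic recurrence is solved by u_k = k/177, giving u_128 = 128/177.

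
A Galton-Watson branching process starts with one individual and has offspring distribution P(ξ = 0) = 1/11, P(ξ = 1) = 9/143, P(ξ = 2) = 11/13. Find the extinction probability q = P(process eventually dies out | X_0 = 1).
q = 13/121

The pgf is f(s) = 1/11 + 9/143·s + 11/13·s². The extinction probability q is the smallest fixed point of f in [0, 1]. Setting s = f(s):
  11/13·s² + (9/143 − 1)·s + 1/11 = 0
  11/13·s² − (1/11 + 11/13)·s + 1/11 = 0
which factors as (s − 1)·(11/13·s − 1/11) = 0, giving roots s = 1 and s = (1/11)/(11/13) = 13/121.
Mean offspring μ = 9/143 + 2·11/13 = 251/143 > 1 (supercritical), so q < 1. The extinction probability is the smaller root: q = (1/11)/(11/13) = 13/121.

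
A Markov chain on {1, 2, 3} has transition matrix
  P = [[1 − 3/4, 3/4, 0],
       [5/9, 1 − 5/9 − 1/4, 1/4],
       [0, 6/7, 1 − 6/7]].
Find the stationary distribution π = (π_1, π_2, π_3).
π = (160/439, 216/439, 63/439)

This is a birth-death chain on three states, which satisfies detailed balance: π_1 · P_{12} = π_2 · P_{21} and π_2 · P_{23} = π_3 · P_{32}.
From π_1 · 3/4 = π_2 · 5/9: π_2/π_1 = (3/4)/(5/9) = 27/20.
From π_2 · 1/4 = π_3 · 6/7: π_3/π_2 = (1/4)/(6/7) = 7/24.
Take π_1 proportional to 1; then unnormalized π = (1, 27/20, 63/160). Normalize by dividing by the sum 439/160:
  π = (160/439, 216/439, 63/439).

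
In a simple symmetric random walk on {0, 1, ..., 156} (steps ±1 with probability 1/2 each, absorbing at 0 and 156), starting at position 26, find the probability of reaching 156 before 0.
P(hit 156 before 0) = 26/156 = 1/6

Let u_k = P(hit 156 before 0 | start at k). Then u_0 = 0, u_156 = 1, and u_k = u_{k-1}/2 + u_{k+1}/2 for 1 ≤ k ≤ 155. This harmonic recurrence is solved by u_k = k/156, giving u_26 = 26/156 = 1/6.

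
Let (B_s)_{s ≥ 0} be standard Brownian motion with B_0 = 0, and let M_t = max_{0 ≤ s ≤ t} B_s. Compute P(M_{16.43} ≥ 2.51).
P(M_{16.43} ≥ 2.51) = 2·P(B_{16.43} ≥ 2.51) = 2(1 − Φ(2.51/√16.43)) ≈ 0.5358

By the reflection principle for Brownian motion, P(M_t ≥ a) = 2 · P(B_t ≥ a) for a ≥ 0. Since B_t ~ N(0, t), P(B_t ≥ 2.51) = 1 − Φ(2.51/√t) = 1 − Φ(2.51/√16.43) = 1 − Φ(0.6192). So
  P(M_{16.43} ≥ 2.51) = 2(1 − Φ(0.6192)) ≈ 0.5358.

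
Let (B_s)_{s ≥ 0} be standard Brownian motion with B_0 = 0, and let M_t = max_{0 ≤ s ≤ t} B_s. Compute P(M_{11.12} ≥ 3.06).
P(M_{11.12} ≥ 3.06) = 2·P(B_{11.12} ≥ 3.06) = 2(1 − Φ(3.06/√11.12)) ≈ 0.3588

By the reflection principle for Brownian motion, P(M_t ≥ a) = 2 · P(B_t ≥ a) for a ≥ 0. Since B_t ~ N(0, t), P(B_t ≥ 3.06) = 1 − Φ(3.06/√t) = 1 − Φ(3.06/√11.12) = 1 − Φ(0.9176). So
  P(M_{11.12} ≥ 3.06) = 2(1 − Φ(0.9176)) ≈ 0.3588.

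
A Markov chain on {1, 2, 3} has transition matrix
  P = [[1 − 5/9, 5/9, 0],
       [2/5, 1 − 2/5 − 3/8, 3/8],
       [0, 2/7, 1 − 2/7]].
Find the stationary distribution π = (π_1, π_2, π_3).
π = (288/1213, 400/1213, 525/1213)

This is a birth-death chain on three states, which satisfies detailed balance: π_1 · P_{12} = π_2 · P_{21} and π_2 · P_{23} = π_3 · P_{32}.
From π_1 · 5/9 = π_2 · 2/5: π_2/π_1 = (5/9)/(2/5) = 25/18.
From π_2 · 3/8 = π_3 · 2/7: π_3/π_2 = (3/8)/(2/7) = 21/16.
Take π_1 proportional to 1; then unnormalized π = (1, 25/18, 175/96). Normalize by dividing by the sum 1213/288:
  π = (288/1213, 400/1213, 525/1213).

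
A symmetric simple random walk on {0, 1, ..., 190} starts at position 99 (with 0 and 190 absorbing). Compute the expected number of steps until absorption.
E[τ | X_0 = 99] = 9009

Let v_k = E[τ | X_0 = k]. Boundary: v_0 = v_190 = 0. Recurrence: v_k = 1 + (v_{k-1} + v_{k+1})/2 for 1 ≤ k ≤ 189. The particular solution to v_k − (v_{k-1} + v_{k+1})/2 = 1 is v_k = −k^2. Adding homogeneous solution A + B k and matching boundaries gives v_k = k (190 − k). Substituting k = 99: v_99 = 99 · 91 = 9009.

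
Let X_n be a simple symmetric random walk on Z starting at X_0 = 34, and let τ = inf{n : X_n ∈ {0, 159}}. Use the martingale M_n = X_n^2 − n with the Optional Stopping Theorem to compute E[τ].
E[τ] = 4250

M_n = X_n^2 − n is a martingale (since E[X_{n+1}^2 | F_n] = X_n^2 + 1). By OST (τ has finite mean in a bounded region), E[M_τ] = E[M_0] = X_0^2 − 0 = 34^2 = 1156. Also E[M_τ] = E[X_τ^2] − E[τ]. The walk exits at 0 or 159, with P(hit 159 first) = 34/159, so E[X_τ^2] = 159^2 · 34/159 + 0 = 5406. Thus E[τ] = E[X_τ^2] − E[M_τ] = 5406 − 1156 = 4250 = 34(159 − 34) = 4250.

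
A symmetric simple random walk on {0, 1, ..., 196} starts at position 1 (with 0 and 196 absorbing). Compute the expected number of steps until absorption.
E[τ | X_0 = 1] = 195

Let v_k = E[τ | X_0 = k]. Boundary: v_0 = v_196 = 0. Recurrence: v_k = 1 + (v_{k-1} + v_{k+1})/2 for 1 ≤ k ≤ 195. The particular solution to v_k − (v_{k-1} + v_{k+1})/2 = 1 is v_k = −k^2. Adding homogeneous solution A + B k and matching boundaries gives v_k = k (196 − k). Substituting k = 1: v_1 = 1 · 195 = 195.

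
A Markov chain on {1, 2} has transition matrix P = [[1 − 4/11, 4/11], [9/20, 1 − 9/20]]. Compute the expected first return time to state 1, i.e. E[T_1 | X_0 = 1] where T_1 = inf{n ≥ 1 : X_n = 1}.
E[T_1 | X_0 = 1] = 1/π_1 = 179/99

For an irreducible recurrent Markov chain with stationary distribution π, E[T_i | X_0 = i] = 1/π_i (Kac's formula). Here π_1 = (9/20)/(4/11 + 9/20) = (9/20)/(179/220) = 99/179, so E[T_1 | X_0 = 1] = 1/π_1 = (4/11 + 9/20)/(9/20) = (179/220)/(9/20) = 179/99.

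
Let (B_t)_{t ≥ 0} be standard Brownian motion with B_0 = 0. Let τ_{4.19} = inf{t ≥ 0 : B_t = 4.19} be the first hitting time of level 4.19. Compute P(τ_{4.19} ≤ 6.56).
P(τ_{4.19} ≤ 6.56) = 2(1 − Φ(4.19/√6.56)) = 2(1 − Φ(1.6359)) ≈ 0.1019

By the reflection principle for standard BM, P(τ_b ≤ t) = 2 · P(B_t ≥ b). Since B_t ~ N(0, t), P(B_t ≥ 4.19) = 1 − Φ(4.19/√t) = 1 − Φ(4.19/√6.56) = 1 − Φ(1.6359) ≈ 0.05093. Doubling: P(τ_{4.19} ≤ 6.56) ≈ 2 · 0.05093 = 0.10186 ≈ 0.1019.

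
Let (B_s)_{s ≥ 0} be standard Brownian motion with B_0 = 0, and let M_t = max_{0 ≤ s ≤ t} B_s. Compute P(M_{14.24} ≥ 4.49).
P(M_{14.24} ≥ 4.49) = 2·P(B_{14.24} ≥ 4.49) = 2(1 − Φ(4.49/√14.24)) ≈ 0.2341

By the reflection principle for Brownian motion, P(M_t ≥ a) = 2 · P(B_t ≥ a) for a ≥ 0. Since B_t ~ N(0, t), P(B_t ≥ 4.49) = 1 − Φ(4.49/√t) = 1 − Φ(4.49/√14.24) = 1 − Φ(1.1898). So
  P(M_{14.24} ≥ 4.49) = 2(1 − Φ(1.1898)) ≈ 0.2341.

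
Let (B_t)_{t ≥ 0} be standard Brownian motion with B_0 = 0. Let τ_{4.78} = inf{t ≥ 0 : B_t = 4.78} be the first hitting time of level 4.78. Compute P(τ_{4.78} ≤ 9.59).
P(τ_{4.78} ≤ 9.59) = 2(1 − Φ(4.78/√9.59)) = 2(1 − Φ(1.5435)) ≈ 0.1227

By the reflection principle for standard BM, P(τ_b ≤ t) = 2 · P(B_t ≥ b). Since B_t ~ N(0, t), P(B_t ≥ 4.78) = 1 − Φ(4.78/√t) = 1 − Φ(4.78/√9.59) = 1 − Φ(1.5435) ≈ 0.06135. Doubling: P(τ_{4.78} ≤ 9.59) ≈ 2 · 0.06135 = 0.12270 ≈ 0.1227.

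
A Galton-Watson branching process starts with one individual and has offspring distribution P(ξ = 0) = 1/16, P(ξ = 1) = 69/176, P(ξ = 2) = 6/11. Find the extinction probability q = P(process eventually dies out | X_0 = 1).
q = 11/96

The pgf is f(s) = 1/16 + 69/176·s + 6/11·s². The extinction probability q is the smallest fixed point of f in [0, 1]. Setting s = f(s):
  6/11·s² + (69/176 − 1)·s + 1/16 = 0
  6/11·s² − (1/16 + 6/11)·s + 1/16 = 0
which factors as (s − 1)·(6/11·s − 1/16) = 0, giving roots s = 1 and s = (1/16)/(6/11) = 11/96.
Mean offspring μ = 69/176 + 2·6/11 = 261/176 > 1 (supercritical), so q < 1. The extinction probability is the smaller root: q = (1/16)/(6/11) = 11/96.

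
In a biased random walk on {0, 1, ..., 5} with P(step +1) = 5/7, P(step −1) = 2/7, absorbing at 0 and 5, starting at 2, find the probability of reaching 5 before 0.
P(hit 5 before 0) = (1 − (2/5)^2) / (1 − (2/5)^5) = 875/1031

Let u_k denote P(reach 5 before 0 | start at k). Boundary: u_0 = 0, u_5 = 1. Recurrence: u_k = 5/7·u_{k+1} + 2/7·u_{k-1} for 1 ≤ k ≤ 4. Try u_k = A + B·r^k with r = q/p = (2/7)/(5/7) = 2/5. Substitution satisfies the recurrence; boundary conditions give:
  u_k = (1 − r^k) / (1 − r^N) = (1 − (2/5)^2) / (1 − (2/5)^5) = 875/1031.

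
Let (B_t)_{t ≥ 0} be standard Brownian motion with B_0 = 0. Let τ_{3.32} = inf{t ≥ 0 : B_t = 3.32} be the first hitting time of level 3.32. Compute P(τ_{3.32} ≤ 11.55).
P(τ_{3.32} ≤ 11.55) = 2(1 − Φ(3.32/√11.55)) = 2(1 − Φ(0.9769)) ≈ 0.3286

By the reflection principle for standard BM, P(τ_b ≤ t) = 2 · P(B_t ≥ b). Since B_t ~ N(0, t), P(B_t ≥ 3.32) = 1 − Φ(3.32/√t) = 1 − Φ(3.32/√11.55) = 1 − Φ(0.9769) ≈ 0.16431. Doubling: P(τ_{3.32} ≤ 11.55) ≈ 2 · 0.16431 = 0.32862 ≈ 0.3286.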